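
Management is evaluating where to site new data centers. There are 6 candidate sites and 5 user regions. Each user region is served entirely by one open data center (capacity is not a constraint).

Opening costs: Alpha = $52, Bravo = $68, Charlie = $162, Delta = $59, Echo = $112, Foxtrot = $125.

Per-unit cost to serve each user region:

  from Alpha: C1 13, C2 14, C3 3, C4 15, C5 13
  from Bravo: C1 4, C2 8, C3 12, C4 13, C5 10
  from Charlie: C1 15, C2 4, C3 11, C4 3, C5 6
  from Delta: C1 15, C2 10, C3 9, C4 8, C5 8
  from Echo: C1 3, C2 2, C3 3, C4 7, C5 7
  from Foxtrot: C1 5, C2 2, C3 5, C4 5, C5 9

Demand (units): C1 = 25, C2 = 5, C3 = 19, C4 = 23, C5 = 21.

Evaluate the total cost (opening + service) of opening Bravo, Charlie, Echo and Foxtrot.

Each user region is assigned to its cheapest site among the open ones.
{Bravo, Charlie, Echo, Foxtrot}: C1→Echo 3·25=75, C2→Echo 2·5=10, C3→Echo 3·19=57, C4→Charlie 3·23=69, C5→Charlie 6·21=126. Service 337; fixed 467; total 804.

Total cost: 804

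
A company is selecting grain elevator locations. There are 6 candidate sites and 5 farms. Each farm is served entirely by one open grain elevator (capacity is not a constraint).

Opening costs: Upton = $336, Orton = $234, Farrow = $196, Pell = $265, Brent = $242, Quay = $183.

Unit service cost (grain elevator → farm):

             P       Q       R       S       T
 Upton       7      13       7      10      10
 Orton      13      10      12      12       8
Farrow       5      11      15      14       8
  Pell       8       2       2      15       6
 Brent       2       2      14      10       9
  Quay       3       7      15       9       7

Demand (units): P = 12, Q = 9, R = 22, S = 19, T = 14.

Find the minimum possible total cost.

For any fixed open set, each farm goes to its cheapest open site; total = fixed + service.
{Pell}: P→Pell 8·12=96, Q→Pell 2·9=18, R→Pell 2·22=44, S→Pell 15·19=285, T→Pell 6·14=84. Service 527; fixed 265; total 792.
{Pell, Quay}: service 353 + fixed 448 = 801
{Pell, Brent}: service 360 + fixed 507 = 867
{Upton, Orton, Farrow, Pell, Brent, Quay}: service 341 + fixed 1456 = 1797
No other subset beats 792.

Minimum total cost: 792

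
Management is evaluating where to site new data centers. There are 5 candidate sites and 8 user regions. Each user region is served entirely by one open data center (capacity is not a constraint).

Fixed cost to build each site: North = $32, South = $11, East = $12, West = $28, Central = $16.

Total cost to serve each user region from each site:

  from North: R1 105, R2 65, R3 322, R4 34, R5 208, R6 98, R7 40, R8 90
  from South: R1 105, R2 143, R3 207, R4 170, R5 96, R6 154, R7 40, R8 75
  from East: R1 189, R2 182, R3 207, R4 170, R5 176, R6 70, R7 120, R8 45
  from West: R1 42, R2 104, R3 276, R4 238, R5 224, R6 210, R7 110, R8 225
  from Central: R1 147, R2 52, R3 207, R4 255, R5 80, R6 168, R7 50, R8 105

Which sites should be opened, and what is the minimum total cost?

For any fixed open set, each user region goes to its cheapest open site; total = fixed + service.
{North, East, West, Central}: R1→West 42, R2→Central 52, R3→East 207, R4→North 34, R5→Central 80, R6→East 70, R7→North 40, R8→East 45. Service 570; fixed 88; total 658.
{North, South, East, West, Central}: R1→West 42, R2→Central 52, R3→South 207, R4→North 34, R5→Central 80, R6→East 70, R7→North 40, R8→East 45. Service 570; fixed 99; total 669.
{North, South, East, West}: R1→West 42, R2→North 65, R3→South 207, R4→North 34, R5→South 96, R6→East 70, R7→North 40, R8→East 45. Service 599; fixed 83; total 682.
{South}: service 990 + fixed 11 = 1001
No other subset beats 658.

Open North, East, West and Central; minimum total cost 658.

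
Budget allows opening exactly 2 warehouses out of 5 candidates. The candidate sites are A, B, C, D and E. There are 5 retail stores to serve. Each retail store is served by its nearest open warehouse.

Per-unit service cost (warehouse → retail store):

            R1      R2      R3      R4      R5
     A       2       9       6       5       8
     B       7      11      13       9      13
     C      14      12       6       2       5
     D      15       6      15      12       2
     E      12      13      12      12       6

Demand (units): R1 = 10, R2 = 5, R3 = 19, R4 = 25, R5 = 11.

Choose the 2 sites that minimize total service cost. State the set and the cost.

Choose A and C; total service cost 284.

With exactly 2 open, each retail store uses its cheapest among the chosen.
{A, C}: R1→A 2·10=20, R2→A 9·5=45, R3→A 6·19=114, R4→C 2·25=50, R5→C 5·11=55. Service cost 284.
{A, D}: service cost 311
{B, C}: service cost 344
Among all 10 size-2 choices, {A, C} is lowest.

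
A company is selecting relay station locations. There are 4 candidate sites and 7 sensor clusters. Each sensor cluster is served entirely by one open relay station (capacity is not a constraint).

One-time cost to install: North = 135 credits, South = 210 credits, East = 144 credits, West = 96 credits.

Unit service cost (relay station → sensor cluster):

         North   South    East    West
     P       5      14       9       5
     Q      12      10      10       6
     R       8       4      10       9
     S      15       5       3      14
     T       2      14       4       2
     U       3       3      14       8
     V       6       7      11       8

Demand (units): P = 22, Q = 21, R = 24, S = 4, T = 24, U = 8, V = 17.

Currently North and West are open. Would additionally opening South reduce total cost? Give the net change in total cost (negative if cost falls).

No — net change +78 (cost rises by 78).

Current service cost with {North, West}: 658.
Adding South: each sensor cluster re-picks its cheapest; new service cost 526, saving 132.
Extra fixed cost: 210. Net change = 210 − 132 = 78.
(Totals: 889 → 967.)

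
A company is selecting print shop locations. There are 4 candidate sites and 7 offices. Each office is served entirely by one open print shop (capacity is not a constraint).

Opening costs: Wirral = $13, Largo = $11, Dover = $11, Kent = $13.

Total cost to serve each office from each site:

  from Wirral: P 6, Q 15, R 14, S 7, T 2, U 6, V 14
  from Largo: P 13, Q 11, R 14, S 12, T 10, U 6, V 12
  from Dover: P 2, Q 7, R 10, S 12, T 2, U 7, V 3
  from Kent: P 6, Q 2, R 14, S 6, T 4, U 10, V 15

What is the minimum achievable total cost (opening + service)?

For any fixed open set, each office goes to its cheapest open site; total = fixed + service.
{Dover}: P→Dover 2, Q→Dover 7, R→Dover 10, S→Dover 12, T→Dover 2, U→Dover 7, V→Dover 3. Service 43; fixed 11; total 54.
{Dover, Kent}: service 32 + fixed 24 = 56
{Wirral, Dover}: P→Dover 2, Q→Dover 7, R→Dover 10, S→Wirral 7, T→Wirral 2, U→Wirral 6, V→Dover 3. Service 37; fixed 24; total 61.
{Wirral, Largo, Dover, Kent}: P→Dover 2, Q→Kent 2, R→Dover 10, S→Kent 6, T→Wirral 2, U→Wirral 6, V→Dover 3. Service 31; fixed 48; total 79.
No other subset beats 54.

Minimum total cost: 54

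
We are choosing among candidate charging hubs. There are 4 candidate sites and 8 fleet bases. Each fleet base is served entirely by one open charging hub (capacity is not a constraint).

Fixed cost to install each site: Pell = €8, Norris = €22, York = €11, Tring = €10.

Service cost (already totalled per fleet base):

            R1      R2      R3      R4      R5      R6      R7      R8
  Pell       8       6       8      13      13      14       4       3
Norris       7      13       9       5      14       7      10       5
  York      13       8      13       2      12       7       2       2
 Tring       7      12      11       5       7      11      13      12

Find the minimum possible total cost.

For any fixed open set, each fleet base goes to its cheapest open site; total = fixed + service.
{Pell, York}: R1→Pell 8, R2→Pell 6, R3→Pell 8, R4→York 2, R5→York 12, R6→York 7, R7→York 2, R8→York 2. Service 47; fixed 19; total 66.
{York, Tring}: R1→Tring 7, R2→York 8, R3→Tring 11, R4→York 2, R5→Tring 7, R6→York 7, R7→York 2, R8→York 2. Service 46; fixed 21; total 67.
{Pell, Tring}: R1→Tring 7, R2→Pell 6, R3→Pell 8, R4→Tring 5, R5→Tring 7, R6→Tring 11, R7→Pell 4, R8→Pell 3. Service 51; fixed 18; total 69.
{Pell, Norris, York, Tring}: R1→Norris 7, R2→Pell 6, R3→Pell 8, R4→York 2, R5→Tring 7, R6→Norris 7, R7→York 2, R8→York 2. Service 41; fixed 51; total 92.
No other subset beats 66.

Minimum total cost: 66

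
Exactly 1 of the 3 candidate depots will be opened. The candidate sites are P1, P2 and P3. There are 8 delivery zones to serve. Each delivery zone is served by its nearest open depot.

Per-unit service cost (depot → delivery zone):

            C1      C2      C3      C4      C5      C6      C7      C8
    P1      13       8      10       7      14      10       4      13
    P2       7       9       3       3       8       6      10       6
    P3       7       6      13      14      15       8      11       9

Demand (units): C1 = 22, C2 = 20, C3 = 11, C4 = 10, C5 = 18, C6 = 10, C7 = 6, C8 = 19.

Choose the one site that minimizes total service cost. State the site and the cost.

With exactly 1 open, each delivery zone uses its cheapest among the chosen.
{P2}: C1→P2 7·22=154, C2→P2 9·20=180, C3→P2 3·11=33, C4→P2 3·10=30, C5→P2 8·18=144, C6→P2 6·10=60, C7→P2 10·6=60, C8→P2 6·19=114. Service cost 775.
{P3}: service cost 1144
{P1}: service cost 1249
Among all 3 size-1 choices, {P2} is lowest.

Choose P2 only; total service cost 775.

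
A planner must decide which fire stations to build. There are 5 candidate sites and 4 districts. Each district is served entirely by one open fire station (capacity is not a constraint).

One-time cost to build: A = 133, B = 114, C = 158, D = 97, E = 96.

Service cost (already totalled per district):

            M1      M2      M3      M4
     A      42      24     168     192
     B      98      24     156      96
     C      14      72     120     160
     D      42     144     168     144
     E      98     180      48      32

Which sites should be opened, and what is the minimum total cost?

For any fixed open set, each district goes to its cheapest open site; total = fixed + service.
{A, E}: M1→A 42, M2→A 24, M3→E 48, M4→E 32. Service 146; fixed 229; total 375.
{B, E}: service 202 + fixed 210 = 412
{C, E}: service 166 + fixed 254 = 420
{A, B, C, D, E}: service 118 + fixed 598 = 716
No other subset beats 375.

Open A and E; minimum total cost 375.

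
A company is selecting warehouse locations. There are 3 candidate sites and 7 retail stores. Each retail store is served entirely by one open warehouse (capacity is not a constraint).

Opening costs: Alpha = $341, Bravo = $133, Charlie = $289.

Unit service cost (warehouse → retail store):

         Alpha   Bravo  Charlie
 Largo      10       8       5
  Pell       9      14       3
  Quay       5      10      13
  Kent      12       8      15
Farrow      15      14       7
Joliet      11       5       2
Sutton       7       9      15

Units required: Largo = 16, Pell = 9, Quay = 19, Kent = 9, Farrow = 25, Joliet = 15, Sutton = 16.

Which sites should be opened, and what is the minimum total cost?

Open Bravo and Charlie; minimum total cost 1140.

For any fixed open set, each retail store goes to its cheapest open site; total = fixed + service.
{Bravo, Charlie}: Largo→Charlie 5·16=80, Pell→Charlie 3·9=27, Quay→Bravo 10·19=190, Kent→Bravo 8·9=72, Farrow→Charlie 7·25=175, Joliet→Charlie 2·15=30, Sutton→Bravo 9·16=144. Service 718; fixed 422; total 1140.
{Bravo}: service 1085 + fixed 133 = 1218
{Charlie}: Largo→Charlie 5·16=80, Pell→Charlie 3·9=27, Quay→Charlie 13·19=247, Kent→Charlie 15·9=135, Farrow→Charlie 7·25=175, Joliet→Charlie 2·15=30, Sutton→Charlie 15·16=240. Service 934; fixed 289; total 1223.
{Alpha, Bravo, Charlie}: service 591 + fixed 763 = 1354
No other subset beats 1140.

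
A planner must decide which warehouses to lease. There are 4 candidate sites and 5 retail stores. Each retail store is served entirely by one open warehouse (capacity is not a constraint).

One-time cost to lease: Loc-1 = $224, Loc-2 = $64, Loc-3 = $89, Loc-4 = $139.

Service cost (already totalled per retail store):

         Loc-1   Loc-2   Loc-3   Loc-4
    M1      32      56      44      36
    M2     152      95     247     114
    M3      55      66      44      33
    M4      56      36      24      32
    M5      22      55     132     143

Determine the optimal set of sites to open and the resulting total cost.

Open Loc-2 only; minimum total cost 372.

For any fixed open set, each retail store goes to its cheapest open site; total = fixed + service.
{Loc-2}: M1→Loc-2 56, M2→Loc-2 95, M3→Loc-2 66, M4→Loc-2 36, M5→Loc-2 55. Service 308; fixed 64; total 372.
{Loc-2, Loc-3}: service 262 + fixed 153 = 415
{Loc-2, Loc-4}: service 251 + fixed 203 = 454
{Loc-1, Loc-2, Loc-3, Loc-4}: M1→Loc-1 32, M2→Loc-2 95, M3→Loc-4 33, M4→Loc-3 24, M5→Loc-1 22. Service 206; fixed 516; total 722.
(All 15 nonempty subsets were checked; Loc-2 only is lowest.)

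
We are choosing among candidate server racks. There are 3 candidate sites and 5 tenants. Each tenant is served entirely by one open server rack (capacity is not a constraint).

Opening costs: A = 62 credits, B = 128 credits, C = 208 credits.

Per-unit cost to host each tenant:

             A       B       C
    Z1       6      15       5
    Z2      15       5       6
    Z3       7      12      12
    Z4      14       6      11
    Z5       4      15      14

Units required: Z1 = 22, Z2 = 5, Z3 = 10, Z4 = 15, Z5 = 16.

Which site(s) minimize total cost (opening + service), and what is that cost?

Open A and B; minimum total cost 571.

For any fixed open set, each tenant goes to its cheapest open site; total = fixed + service.
{A, B}: Z1→A 6·22=132, Z2→B 5·5=25, Z3→A 7·10=70, Z4→B 6·15=90, Z5→A 4·16=64. Service 381; fixed 190; total 571.
{A}: Z1→A 6·22=132, Z2→A 15·5=75, Z3→A 7·10=70, Z4→A 14·15=210, Z5→A 4·16=64. Service 551; fixed 62; total 613.
{A, C}: Z1→C 5·22=110, Z2→C 6·5=30, Z3→A 7·10=70, Z4→C 11·15=165, Z5→A 4·16=64. Service 439; fixed 270; total 709.
{A, B, C}: service 359 + fixed 398 = 757
No other subset beats 571.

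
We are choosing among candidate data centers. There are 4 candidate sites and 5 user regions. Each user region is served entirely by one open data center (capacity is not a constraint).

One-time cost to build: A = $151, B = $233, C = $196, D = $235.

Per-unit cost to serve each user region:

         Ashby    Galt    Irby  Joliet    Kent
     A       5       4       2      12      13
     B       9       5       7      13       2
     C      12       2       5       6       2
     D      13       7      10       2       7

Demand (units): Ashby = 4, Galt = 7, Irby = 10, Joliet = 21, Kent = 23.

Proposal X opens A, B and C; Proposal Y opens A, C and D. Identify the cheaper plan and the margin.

Proposal Y is cheaper by 82.

Proposal X: {A, B, C}: Ashby→A 5·4=20, Galt→C 2·7=14, Irby→A 2·10=20, Joliet→C 6·21=126, Kent→B 2·23=46. Service 226; fixed 580; total 806.
Proposal Y: {A, C, D}: Ashby→A 5·4=20, Galt→C 2·7=14, Irby→A 2·10=20, Joliet→D 2·21=42, Kent→C 2·23=46. Service 142; fixed 582; total 724.
Difference: |806 − 724| = 82.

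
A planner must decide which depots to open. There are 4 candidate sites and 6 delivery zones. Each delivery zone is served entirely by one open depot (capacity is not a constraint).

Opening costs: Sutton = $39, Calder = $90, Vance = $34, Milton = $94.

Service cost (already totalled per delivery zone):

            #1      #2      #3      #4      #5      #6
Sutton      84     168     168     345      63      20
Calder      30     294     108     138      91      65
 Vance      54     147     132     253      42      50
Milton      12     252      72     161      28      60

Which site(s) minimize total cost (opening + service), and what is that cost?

For any fixed open set, each delivery zone goes to its cheapest open site; total = fixed + service.
{Sutton, Milton}: #1→Milton 12, #2→Sutton 168, #3→Milton 72, #4→Milton 161, #5→Milton 28, #6→Sutton 20. Service 461; fixed 133; total 594.
{Vance, Milton}: #1→Milton 12, #2→Vance 147, #3→Milton 72, #4→Milton 161, #5→Milton 28, #6→Vance 50. Service 470; fixed 128; total 598.
{Sutton, Vance, Milton}: #1→Milton 12, #2→Vance 147, #3→Milton 72, #4→Milton 161, #5→Milton 28, #6→Sutton 20. Service 440; fixed 167; total 607.
{Sutton, Calder, Vance, Milton}: #1→Milton 12, #2→Vance 147, #3→Milton 72, #4→Calder 138, #5→Milton 28, #6→Sutton 20. Service 417; fixed 257; total 674.
No other subset beats 594.

Open Sutton and Milton; minimum total cost 594.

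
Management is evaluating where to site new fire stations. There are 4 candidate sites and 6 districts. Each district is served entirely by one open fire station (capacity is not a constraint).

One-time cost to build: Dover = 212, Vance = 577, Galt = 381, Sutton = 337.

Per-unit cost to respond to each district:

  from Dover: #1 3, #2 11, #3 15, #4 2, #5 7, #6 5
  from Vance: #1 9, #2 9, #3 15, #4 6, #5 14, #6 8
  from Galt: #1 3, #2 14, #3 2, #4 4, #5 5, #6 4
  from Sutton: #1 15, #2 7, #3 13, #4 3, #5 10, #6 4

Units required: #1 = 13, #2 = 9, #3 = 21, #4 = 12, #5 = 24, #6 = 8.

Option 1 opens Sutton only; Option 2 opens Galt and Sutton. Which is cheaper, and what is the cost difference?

Option 1: {Sutton}: #1→Sutton 15·13=195, #2→Sutton 7·9=63, #3→Sutton 13·21=273, #4→Sutton 3·12=36, #5→Sutton 10·24=240, #6→Sutton 4·8=32. Service 839; fixed 337; total 1176.
Option 2: {Galt, Sutton}: #1→Galt 3·13=39, #2→Sutton 7·9=63, #3→Galt 2·21=42, #4→Sutton 3·12=36, #5→Galt 5·24=120, #6→Galt 4·8=32. Service 332; fixed 718; total 1050.
Difference: |1176 − 1050| = 126.

Option 2 is cheaper by 126.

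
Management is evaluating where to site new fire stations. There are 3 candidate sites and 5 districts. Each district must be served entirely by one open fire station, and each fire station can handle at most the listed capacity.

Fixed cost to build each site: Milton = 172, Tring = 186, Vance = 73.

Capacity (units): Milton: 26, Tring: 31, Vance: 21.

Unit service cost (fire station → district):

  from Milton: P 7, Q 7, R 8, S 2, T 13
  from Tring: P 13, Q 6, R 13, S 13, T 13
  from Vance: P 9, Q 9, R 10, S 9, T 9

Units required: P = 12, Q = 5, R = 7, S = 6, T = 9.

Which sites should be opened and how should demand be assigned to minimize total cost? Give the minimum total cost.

Minimum total cost: 523

Open {Milton, Vance}: P→Milton 7·12=84, Q→Vance 9·5=45, R→Milton 8·7=56, S→Milton 2·6=12, T→Vance 9·9=81.
Loads: Milton carries 25/26, Vance carries 14/21. Service 278; fixed 245; total 523.
Next best feasible plan costs 527.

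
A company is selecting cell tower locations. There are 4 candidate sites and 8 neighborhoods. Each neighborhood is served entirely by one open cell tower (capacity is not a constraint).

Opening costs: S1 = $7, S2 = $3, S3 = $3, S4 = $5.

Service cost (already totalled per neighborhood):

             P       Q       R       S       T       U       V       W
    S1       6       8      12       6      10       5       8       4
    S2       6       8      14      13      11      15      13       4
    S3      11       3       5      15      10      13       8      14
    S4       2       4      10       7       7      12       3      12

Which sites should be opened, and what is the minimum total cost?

Open S1, S3 and S4; minimum total cost 50.

For any fixed open set, each neighborhood goes to its cheapest open site; total = fixed + service.
{S1, S3, S4}: P→S4 2, Q→S3 3, R→S3 5, S→S1 6, T→S4 7, U→S1 5, V→S4 3, W→S1 4. Service 35; fixed 15; total 50.
{S1, S2, S3, S4}: service 35 + fixed 18 = 53
{S1, S4}: service 41 + fixed 12 = 53
{S2}: P→S2 6, Q→S2 8, R→S2 14, S→S2 13, T→S2 11, U→S2 15, V→S2 13, W→S2 4. Service 84; fixed 3; total 87.
No other subset beats 50.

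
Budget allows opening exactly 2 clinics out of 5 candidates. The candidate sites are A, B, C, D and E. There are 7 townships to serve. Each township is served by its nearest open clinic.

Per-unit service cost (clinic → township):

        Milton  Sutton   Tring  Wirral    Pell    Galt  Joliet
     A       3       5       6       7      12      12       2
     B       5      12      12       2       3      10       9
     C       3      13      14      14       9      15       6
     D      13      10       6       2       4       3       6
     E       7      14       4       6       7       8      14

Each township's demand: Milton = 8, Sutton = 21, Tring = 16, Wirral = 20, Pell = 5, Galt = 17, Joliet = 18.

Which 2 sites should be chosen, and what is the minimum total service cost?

Choose A and D; total service cost 372.

With exactly 2 open, each township uses its cheapest among the chosen.
{A, D}: Milton→A 3·8=24, Sutton→A 5·21=105, Tring→A 6·16=96, Wirral→D 2·20=40, Pell→D 4·5=20, Galt→D 3·17=51, Joliet→A 2·18=36. Service cost 372.
{A, B}: service cost 486
{A, E}: service cost 520
Among all 10 size-2 choices, {A, D} is lowest.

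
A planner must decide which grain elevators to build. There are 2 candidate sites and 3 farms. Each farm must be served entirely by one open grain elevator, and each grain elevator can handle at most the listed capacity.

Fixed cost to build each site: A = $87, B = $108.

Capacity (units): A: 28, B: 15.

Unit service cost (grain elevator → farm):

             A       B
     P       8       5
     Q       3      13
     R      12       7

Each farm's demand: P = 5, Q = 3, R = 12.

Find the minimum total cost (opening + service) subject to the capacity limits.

Open {A}: P→A 8·5=40, Q→A 3·3=9, R→A 12·12=144.
Loads: A carries 20/28. Service 193; fixed 87; total 280.
Next best feasible plan costs 328.

Minimum total cost: 280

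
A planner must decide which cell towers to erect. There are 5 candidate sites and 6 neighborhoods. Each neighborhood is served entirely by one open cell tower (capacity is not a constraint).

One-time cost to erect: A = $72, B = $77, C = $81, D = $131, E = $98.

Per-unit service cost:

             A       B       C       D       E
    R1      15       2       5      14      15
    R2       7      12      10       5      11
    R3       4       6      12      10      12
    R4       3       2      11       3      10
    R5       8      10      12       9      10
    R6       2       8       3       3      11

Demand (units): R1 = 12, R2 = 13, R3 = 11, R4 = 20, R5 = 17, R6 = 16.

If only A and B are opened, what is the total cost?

Total cost: 516

Each neighborhood is assigned to its cheapest site among the open ones.
{A, B}: R1→B 2·12=24, R2→A 7·13=91, R3→A 4·11=44, R4→B 2·20=40, R5→A 8·17=136, R6→A 2·16=32. Service 367; fixed 149; total 516.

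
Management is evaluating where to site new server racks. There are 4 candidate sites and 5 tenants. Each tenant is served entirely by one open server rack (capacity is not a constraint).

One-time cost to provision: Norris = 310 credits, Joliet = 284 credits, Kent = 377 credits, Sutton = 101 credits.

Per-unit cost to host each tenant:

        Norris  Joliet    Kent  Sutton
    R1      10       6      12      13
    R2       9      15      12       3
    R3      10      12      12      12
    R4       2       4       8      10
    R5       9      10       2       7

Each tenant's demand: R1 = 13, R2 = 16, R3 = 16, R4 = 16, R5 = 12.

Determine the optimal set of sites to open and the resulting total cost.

Open Sutton only; minimum total cost 754.

For any fixed open set, each tenant goes to its cheapest open site; total = fixed + service.
{Sutton}: R1→Sutton 13·13=169, R2→Sutton 3·16=48, R3→Sutton 12·16=192, R4→Sutton 10·16=160, R5→Sutton 7·12=84. Service 653; fixed 101; total 754.
{Joliet, Sutton}: service 466 + fixed 385 = 851
{Norris, Sutton}: R1→Norris 10·13=130, R2→Sutton 3·16=48, R3→Norris 10·16=160, R4→Norris 2·16=32, R5→Sutton 7·12=84. Service 454; fixed 411; total 865.
{Norris, Joliet, Kent, Sutton}: R1→Joliet 6·13=78, R2→Sutton 3·16=48, R3→Norris 10·16=160, R4→Norris 2·16=32, R5→Kent 2·12=24. Service 342; fixed 1072; total 1414.
No other subset beats 754.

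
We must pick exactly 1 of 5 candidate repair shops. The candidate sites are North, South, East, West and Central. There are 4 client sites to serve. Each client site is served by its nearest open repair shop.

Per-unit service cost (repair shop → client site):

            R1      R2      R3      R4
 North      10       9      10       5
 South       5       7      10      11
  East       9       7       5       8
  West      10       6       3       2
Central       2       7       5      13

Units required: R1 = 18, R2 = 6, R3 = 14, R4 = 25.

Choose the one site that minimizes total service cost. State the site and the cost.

With exactly 1 open, each client site uses its cheapest among the chosen.
{West}: R1→West 10·18=180, R2→West 6·6=36, R3→West 3·14=42, R4→West 2·25=50. Service cost 308.
{Central}: service cost 473
{East}: service cost 474
Among all 5 size-1 choices, {West} is lowest.

Choose West only; total service cost 308.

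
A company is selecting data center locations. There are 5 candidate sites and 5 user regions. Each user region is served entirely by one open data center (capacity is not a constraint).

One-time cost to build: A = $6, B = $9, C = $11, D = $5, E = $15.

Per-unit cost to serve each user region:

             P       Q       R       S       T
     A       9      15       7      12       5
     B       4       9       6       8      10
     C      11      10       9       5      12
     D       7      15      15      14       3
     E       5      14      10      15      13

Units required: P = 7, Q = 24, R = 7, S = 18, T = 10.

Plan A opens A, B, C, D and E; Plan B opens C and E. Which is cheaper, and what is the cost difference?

Plan A is cheaper by 122.

Plan A: {A, B, C, D, E}: P→B 4·7=28, Q→B 9·24=216, R→B 6·7=42, S→C 5·18=90, T→D 3·10=30. Service 406; fixed 46; total 452.
Plan B: {C, E}: P→E 5·7=35, Q→C 10·24=240, R→C 9·7=63, S→C 5·18=90, T→C 12·10=120. Service 548; fixed 26; total 574.
Difference: |452 − 574| = 122.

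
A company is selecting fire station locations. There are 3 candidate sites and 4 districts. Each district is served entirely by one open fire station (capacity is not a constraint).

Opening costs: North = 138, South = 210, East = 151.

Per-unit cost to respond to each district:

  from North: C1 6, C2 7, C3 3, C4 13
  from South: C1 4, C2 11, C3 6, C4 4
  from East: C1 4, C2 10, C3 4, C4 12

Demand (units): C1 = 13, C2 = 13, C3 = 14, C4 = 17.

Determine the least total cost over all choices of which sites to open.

Minimum total cost: 557

For any fixed open set, each district goes to its cheapest open site; total = fixed + service.
{South}: C1→South 4·13=52, C2→South 11·13=143, C3→South 6·14=84, C4→South 4·17=68. Service 347; fixed 210; total 557.
{North}: C1→North 6·13=78, C2→North 7·13=91, C3→North 3·14=42, C4→North 13·17=221. Service 432; fixed 138; total 570.
{East}: C1→East 4·13=52, C2→East 10·13=130, C3→East 4·14=56, C4→East 12·17=204. Service 442; fixed 151; total 593.
{North, South, East}: service 253 + fixed 499 = 752
No other subset beats 557.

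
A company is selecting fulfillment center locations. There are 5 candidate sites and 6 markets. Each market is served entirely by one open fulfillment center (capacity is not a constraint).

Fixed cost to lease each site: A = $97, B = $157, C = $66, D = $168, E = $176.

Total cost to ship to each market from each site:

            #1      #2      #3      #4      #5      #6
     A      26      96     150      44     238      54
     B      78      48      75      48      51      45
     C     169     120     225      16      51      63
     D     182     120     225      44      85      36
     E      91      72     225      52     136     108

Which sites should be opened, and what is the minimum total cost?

For any fixed open set, each market goes to its cheapest open site; total = fixed + service.
{B}: #1→B 78, #2→B 48, #3→B 75, #4→B 48, #5→B 51, #6→B 45. Service 345; fixed 157; total 502.
{B, C}: service 313 + fixed 223 = 536
{A, B}: #1→A 26, #2→B 48, #3→B 75, #4→A 44, #5→B 51, #6→B 45. Service 289; fixed 254; total 543.
{A, B, C, D, E}: #1→A 26, #2→B 48, #3→B 75, #4→C 16, #5→B 51, #6→D 36. Service 252; fixed 664; total 916.
No other subset beats 502.

Open B only; minimum total cost 502.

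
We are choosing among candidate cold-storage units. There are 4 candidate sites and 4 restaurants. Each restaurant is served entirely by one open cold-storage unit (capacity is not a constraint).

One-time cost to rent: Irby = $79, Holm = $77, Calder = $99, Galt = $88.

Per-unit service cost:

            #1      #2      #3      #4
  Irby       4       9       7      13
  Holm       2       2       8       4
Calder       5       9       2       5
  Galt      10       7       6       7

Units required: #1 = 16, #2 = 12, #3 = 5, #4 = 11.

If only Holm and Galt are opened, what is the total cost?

Each restaurant is assigned to its cheapest site among the open ones.
{Holm, Galt}: #1→Holm 2·16=32, #2→Holm 2·12=24, #3→Galt 6·5=30, #4→Holm 4·11=44. Service 130; fixed 165; total 295.

Total cost: 295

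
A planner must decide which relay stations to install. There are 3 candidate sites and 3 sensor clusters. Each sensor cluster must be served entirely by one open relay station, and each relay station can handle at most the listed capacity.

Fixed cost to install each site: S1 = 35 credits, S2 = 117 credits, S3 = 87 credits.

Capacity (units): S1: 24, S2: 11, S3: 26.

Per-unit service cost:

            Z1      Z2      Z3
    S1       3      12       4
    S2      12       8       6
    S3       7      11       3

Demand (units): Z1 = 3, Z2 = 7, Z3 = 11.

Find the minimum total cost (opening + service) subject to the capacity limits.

Minimum total cost: 172

Open {S1}: Z1→S1 3·3=9, Z2→S1 12·7=84, Z3→S1 4·11=44.
Loads: S1 carries 21/24. Service 137; fixed 35; total 172.
Next best feasible plan costs 218.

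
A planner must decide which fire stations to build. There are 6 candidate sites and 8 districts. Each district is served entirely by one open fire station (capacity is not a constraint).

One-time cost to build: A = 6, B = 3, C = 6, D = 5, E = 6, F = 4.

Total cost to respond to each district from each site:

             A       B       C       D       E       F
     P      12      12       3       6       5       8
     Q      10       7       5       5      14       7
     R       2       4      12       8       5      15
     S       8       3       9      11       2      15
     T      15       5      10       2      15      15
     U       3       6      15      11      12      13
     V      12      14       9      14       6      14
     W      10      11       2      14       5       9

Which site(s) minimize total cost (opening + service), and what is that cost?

Open B and C; minimum total cost 46.

For any fixed open set, each district goes to its cheapest open site; total = fixed + service.
{B, C}: P→C 3, Q→C 5, R→B 4, S→B 3, T→B 5, U→B 6, V→C 9, W→C 2. Service 37; fixed 9; total 46.
{A, B, C}: service 32 + fixed 15 = 47
{A, D, E}: P→E 5, Q→D 5, R→A 2, S→E 2, T→D 2, U→A 3, V→E 6, W→E 5. Service 30; fixed 17; total 47.
{A, B, C, D, E, F}: service 25 + fixed 30 = 55
No other subset beats 46.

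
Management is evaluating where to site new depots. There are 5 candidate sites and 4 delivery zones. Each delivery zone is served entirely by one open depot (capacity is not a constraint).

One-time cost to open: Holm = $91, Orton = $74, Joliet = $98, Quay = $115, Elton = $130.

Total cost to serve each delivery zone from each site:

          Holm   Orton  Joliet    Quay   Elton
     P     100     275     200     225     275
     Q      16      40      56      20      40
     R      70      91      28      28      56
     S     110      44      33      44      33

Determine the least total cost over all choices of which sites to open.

Minimum total cost: 366

For any fixed open set, each delivery zone goes to its cheapest open site; total = fixed + service.
{Holm, Joliet}: P→Holm 100, Q→Holm 16, R→Joliet 28, S→Joliet 33. Service 177; fixed 189; total 366.
{Holm}: service 296 + fixed 91 = 387
{Holm, Quay}: service 188 + fixed 206 = 394
{Holm, Orton, Joliet, Quay, Elton}: service 177 + fixed 508 = 685
No other subset beats 366.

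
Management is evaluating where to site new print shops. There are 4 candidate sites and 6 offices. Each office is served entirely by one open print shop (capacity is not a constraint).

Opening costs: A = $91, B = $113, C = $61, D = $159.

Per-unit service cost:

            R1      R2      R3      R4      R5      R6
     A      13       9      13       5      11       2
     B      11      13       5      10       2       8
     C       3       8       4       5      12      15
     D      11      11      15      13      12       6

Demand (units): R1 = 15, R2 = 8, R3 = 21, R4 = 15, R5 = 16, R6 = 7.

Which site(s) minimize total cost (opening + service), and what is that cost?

For any fixed open set, each office goes to its cheapest open site; total = fixed + service.
{B, C}: R1→C 3·15=45, R2→C 8·8=64, R3→C 4·21=84, R4→C 5·15=75, R5→B 2·16=32, R6→B 8·7=56. Service 356; fixed 174; total 530.
{A, B, C}: service 314 + fixed 265 = 579
{A, C}: service 458 + fixed 152 = 610
{A, B, C, D}: R1→C 3·15=45, R2→C 8·8=64, R3→C 4·21=84, R4→A 5·15=75, R5→B 2·16=32, R6→A 2·7=14. Service 314; fixed 424; total 738.
(All 15 nonempty subsets were checked; B and C is lowest.)

Open B and C; minimum total cost 530.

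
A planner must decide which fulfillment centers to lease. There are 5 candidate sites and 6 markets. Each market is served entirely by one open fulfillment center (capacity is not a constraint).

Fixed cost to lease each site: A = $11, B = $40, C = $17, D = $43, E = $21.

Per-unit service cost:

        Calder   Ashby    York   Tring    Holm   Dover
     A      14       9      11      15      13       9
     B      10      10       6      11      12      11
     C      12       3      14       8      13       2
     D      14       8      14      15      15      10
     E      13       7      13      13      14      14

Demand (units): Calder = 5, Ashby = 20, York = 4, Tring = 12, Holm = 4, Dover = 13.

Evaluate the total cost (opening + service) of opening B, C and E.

Total cost: 382

Each market is assigned to its cheapest site among the open ones.
{B, C, E}: Calder→B 10·5=50, Ashby→C 3·20=60, York→B 6·4=24, Tring→C 8·12=96, Holm→B 12·4=48, Dover→C 2·13=26. Service 304; fixed 78; total 382.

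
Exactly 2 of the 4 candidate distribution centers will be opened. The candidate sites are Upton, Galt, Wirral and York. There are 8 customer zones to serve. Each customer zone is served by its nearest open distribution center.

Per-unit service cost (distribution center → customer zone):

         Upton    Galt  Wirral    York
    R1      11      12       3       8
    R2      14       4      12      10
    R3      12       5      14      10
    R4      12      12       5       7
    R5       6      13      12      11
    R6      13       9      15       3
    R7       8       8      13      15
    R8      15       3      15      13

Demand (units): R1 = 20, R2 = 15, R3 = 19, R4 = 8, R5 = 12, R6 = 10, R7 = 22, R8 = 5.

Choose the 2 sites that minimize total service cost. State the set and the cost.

Choose Galt and Wirral; total service cost 680.

With exactly 2 open, each customer zone uses its cheapest among the chosen.
{Galt, Wirral}: R1→Wirral 3·20=60, R2→Galt 4·15=60, R3→Galt 5·19=95, R4→Wirral 5·8=40, R5→Wirral 12·12=144, R6→Galt 9·10=90, R7→Galt 8·22=176, R8→Galt 3·5=15. Service cost 680.
{Galt, York}: service cost 724
{Upton, Galt}: service cost 824
Among all 6 size-2 choices, {Galt, Wirral} is lowest.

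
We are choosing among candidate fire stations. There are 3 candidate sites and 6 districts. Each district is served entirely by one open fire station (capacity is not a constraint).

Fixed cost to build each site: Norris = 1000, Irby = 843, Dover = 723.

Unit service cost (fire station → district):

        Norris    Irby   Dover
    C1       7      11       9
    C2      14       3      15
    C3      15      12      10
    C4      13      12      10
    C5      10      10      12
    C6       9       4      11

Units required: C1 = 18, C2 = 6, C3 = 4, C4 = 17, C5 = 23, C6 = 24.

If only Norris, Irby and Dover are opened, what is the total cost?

Each district is assigned to its cheapest site among the open ones.
{Norris, Irby, Dover}: C1→Norris 7·18=126, C2→Irby 3·6=18, C3→Dover 10·4=40, C4→Dover 10·17=170, C5→Norris 10·23=230, C6→Irby 4·24=96. Service 680; fixed 2566; total 3246.

Total cost: 3246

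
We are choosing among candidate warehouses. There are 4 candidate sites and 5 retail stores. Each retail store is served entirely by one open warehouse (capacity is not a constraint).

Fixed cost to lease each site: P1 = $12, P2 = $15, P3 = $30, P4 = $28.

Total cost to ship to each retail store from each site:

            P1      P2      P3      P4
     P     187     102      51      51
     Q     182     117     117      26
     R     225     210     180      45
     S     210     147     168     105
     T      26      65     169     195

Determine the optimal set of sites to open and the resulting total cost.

Open P1 and P4; minimum total cost 293.

For any fixed open set, each retail store goes to its cheapest open site; total = fixed + service.
{P1, P4}: P→P4 51, Q→P4 26, R→P4 45, S→P4 105, T→P1 26. Service 253; fixed 40; total 293.
{P1, P2, P4}: service 253 + fixed 55 = 308
{P1, P3, P4}: service 253 + fixed 70 = 323
{P1, P2, P3, P4}: service 253 + fixed 85 = 338
No other subset beats 293.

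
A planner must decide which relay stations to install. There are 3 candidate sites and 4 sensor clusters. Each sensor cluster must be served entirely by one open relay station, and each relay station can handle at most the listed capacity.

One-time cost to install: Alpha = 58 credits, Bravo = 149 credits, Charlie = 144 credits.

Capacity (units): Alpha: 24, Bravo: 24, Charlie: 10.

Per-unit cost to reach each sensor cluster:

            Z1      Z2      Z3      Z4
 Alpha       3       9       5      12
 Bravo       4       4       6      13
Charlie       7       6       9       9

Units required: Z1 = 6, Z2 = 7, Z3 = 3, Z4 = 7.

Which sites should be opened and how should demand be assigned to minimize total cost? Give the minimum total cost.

Minimum total cost: 238

Open {Alpha}: Z1→Alpha 3·6=18, Z2→Alpha 9·7=63, Z3→Alpha 5·3=15, Z4→Alpha 12·7=84.
Loads: Alpha carries 23/24. Service 180; fixed 58; total 238.
Next best feasible plan costs 310.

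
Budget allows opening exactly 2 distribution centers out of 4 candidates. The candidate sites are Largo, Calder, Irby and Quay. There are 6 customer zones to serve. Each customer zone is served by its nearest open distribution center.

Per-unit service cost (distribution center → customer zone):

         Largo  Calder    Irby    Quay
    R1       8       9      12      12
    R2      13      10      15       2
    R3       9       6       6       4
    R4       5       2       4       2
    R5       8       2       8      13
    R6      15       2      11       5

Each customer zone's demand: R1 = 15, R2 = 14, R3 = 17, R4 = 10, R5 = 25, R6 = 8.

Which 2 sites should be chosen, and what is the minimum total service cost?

Choose Calder and Quay; total service cost 317.

With exactly 2 open, each customer zone uses its cheapest among the chosen.
{Calder, Quay}: R1→Calder 9·15=135, R2→Quay 2·14=28, R3→Quay 4·17=68, R4→Calder 2·10=20, R5→Calder 2·25=50, R6→Calder 2·8=16. Service cost 317.
{Largo, Calder}: service cost 448
{Calder, Irby}: service cost 463
Among all 6 size-2 choices, {Calder, Quay} is lowest.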